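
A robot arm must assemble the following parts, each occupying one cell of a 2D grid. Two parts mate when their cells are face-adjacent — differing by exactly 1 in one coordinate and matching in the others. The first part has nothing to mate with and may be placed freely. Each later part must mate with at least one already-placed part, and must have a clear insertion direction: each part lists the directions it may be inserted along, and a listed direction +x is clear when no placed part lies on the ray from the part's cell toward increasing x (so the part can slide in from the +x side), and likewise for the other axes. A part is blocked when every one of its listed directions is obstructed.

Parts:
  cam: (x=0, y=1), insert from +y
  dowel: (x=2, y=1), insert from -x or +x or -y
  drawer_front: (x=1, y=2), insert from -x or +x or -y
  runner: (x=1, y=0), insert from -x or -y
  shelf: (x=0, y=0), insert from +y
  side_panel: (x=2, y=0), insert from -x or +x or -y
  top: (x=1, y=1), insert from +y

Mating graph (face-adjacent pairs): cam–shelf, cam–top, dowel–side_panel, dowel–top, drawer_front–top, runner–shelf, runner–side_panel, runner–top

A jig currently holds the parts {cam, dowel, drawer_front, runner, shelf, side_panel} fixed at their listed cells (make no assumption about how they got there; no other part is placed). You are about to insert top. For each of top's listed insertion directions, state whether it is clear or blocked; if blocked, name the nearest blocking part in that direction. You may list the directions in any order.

+y: nearest on ray is drawer_front@(1, 2) ⇒ blocked

+y: blocked by drawer_front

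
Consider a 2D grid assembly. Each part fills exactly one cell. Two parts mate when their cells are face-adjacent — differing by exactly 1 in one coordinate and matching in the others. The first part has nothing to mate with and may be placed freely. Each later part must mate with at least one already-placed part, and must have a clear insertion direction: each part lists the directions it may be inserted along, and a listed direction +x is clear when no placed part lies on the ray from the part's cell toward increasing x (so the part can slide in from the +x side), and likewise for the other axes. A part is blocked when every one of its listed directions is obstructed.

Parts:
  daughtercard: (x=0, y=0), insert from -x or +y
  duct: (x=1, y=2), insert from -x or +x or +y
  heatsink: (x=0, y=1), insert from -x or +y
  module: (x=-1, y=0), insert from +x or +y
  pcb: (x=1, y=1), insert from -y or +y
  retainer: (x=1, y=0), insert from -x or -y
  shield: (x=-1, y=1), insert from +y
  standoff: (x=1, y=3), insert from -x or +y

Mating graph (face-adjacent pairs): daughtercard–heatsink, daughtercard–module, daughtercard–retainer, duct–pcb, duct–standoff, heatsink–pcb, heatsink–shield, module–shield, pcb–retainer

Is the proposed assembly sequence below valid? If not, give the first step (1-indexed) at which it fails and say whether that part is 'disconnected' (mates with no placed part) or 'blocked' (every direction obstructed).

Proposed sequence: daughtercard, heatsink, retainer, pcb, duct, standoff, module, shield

Valid

1. daughtercard@(0, 0) [-x clear] — {daughtercard}
2. heatsink@(0, 1) [-x clear] — {daughtercard, heatsink}
3. retainer@(1, 0) [-y clear] — {daughtercard, heatsink, retainer}
4. pcb@(1, 1) [+y clear] — {daughtercard, heatsink, pcb, retainer}
5. duct@(1, 2) [-x clear] — {daughtercard, duct, heatsink, pcb, retainer}
6. standoff@(1, 3) [-x clear] — {daughtercard, duct, heatsink, pcb, retainer, standoff}
7. module@(-1, 0) [+y clear] — {daughtercard, duct, heatsink, module, pcb, retainer, standoff}
8. shield@(-1, 1) [+y clear] — {daughtercard, duct, heatsink, module, pcb, retainer, shield, standoff}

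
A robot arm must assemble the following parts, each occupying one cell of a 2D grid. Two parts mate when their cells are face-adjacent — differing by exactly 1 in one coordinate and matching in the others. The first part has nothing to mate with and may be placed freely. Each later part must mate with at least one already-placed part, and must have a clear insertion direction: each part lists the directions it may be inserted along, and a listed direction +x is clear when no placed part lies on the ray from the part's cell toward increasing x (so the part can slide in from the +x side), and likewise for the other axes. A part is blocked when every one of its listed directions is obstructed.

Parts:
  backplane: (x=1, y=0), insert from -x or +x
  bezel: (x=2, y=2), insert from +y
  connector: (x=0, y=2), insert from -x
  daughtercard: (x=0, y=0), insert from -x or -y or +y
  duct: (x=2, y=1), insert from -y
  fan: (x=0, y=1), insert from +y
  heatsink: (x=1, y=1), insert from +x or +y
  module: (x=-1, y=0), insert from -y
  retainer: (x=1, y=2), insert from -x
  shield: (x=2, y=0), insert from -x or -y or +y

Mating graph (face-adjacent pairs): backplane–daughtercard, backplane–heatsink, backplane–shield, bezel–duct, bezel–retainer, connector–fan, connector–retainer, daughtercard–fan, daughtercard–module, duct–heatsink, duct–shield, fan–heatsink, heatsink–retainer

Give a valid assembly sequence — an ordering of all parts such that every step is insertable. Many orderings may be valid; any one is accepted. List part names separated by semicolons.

bezel; retainer; heatsink; fan; connector; duct; shield; backplane; daughtercard; module

1. bezel@(2, 2) [+y clear] — {bezel}
2. retainer@(1, 2) [-x clear] — {bezel, retainer}
3. heatsink@(1, 1) [+x clear] — {bezel, heatsink, retainer}
4. fan@(0, 1) [+y clear] — {bezel, fan, heatsink, retainer}
5. connector@(0, 2) [-x clear] — {bezel, connector, fan, heatsink, retainer}
6. duct@(2, 1) [-y clear] — {bezel, connector, duct, fan, heatsink, retainer}
7. shield@(2, 0) [-x clear] — {bezel, connector, duct, fan, heatsink, retainer, shield}
8. backplane@(1, 0) [-x clear] — {backplane, bezel, connector, duct, fan, heatsink, retainer, shield}
9. daughtercard@(0, 0) [-x clear] — {backplane, bezel, connector, daughtercard, duct, fan, heatsink, retainer, shield}
10. module@(-1, 0) [-y clear] — {backplane, bezel, connector, daughtercard, duct, fan, heatsink, module, retainer, shield}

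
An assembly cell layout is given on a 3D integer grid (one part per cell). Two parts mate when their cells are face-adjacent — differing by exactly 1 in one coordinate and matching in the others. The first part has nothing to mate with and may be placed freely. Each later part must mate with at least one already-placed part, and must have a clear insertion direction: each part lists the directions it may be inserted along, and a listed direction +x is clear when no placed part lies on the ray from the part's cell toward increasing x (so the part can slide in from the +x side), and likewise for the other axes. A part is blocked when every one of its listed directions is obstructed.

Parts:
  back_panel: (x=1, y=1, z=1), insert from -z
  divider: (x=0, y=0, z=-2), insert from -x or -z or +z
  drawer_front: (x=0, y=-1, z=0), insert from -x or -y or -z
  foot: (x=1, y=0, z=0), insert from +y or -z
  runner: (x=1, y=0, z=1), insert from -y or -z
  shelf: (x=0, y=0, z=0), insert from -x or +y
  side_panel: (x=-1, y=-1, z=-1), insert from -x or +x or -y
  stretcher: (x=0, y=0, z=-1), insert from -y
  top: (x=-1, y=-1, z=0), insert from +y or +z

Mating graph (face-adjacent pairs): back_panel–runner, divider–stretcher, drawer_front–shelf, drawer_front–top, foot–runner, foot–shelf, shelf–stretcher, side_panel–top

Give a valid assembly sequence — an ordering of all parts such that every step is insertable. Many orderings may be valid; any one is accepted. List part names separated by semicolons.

1. divider@(0, 0, -2) [-x clear] — {divider}
2. stretcher@(0, 0, -1) [-y clear] — {divider, stretcher}
3. shelf@(0, 0, 0) [-x clear] — {divider, shelf, stretcher}
4. drawer_front@(0, -1, 0) [-x clear] — {divider, drawer_front, shelf, stretcher}
5. foot@(1, 0, 0) [+y clear] — {divider, drawer_front, foot, shelf, stretcher}
6. runner@(1, 0, 1) [-y clear] — {divider, drawer_front, foot, runner, shelf, stretcher}
7. back_panel@(1, 1, 1) [-z clear] — {back_panel, divider, drawer_front, foot, runner, shelf, stretcher}
8. top@(-1, -1, 0) [+y clear] — {back_panel, divider, drawer_front, foot, runner, shelf, stretcher, top}
9. side_panel@(-1, -1, -1) [-x clear] — {back_panel, divider, drawer_front, foot, runner, shelf, side_panel, stretcher, top}

divider; stretcher; shelf; drawer_front; foot; runner; back_panel; top; side_panel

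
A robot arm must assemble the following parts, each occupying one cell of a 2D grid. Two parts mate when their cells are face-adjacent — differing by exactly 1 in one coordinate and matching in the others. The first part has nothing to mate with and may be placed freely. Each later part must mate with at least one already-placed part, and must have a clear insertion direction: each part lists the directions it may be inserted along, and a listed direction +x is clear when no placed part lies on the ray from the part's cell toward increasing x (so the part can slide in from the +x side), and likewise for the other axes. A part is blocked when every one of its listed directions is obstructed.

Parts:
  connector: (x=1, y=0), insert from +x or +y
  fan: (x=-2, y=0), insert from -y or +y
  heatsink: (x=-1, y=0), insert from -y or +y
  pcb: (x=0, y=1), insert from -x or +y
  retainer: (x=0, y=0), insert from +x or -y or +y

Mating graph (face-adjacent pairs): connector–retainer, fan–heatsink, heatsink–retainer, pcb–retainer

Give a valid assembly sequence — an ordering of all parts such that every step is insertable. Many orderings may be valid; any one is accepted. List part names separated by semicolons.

heatsink; fan; retainer; connector; pcb

1. heatsink@(-1, 0) [-y clear] — {heatsink}
2. fan@(-2, 0) [-y clear] — {fan, heatsink}
3. retainer@(0, 0) [+x clear] — {fan, heatsink, retainer}
4. connector@(1, 0) [+x clear] — {connector, fan, heatsink, retainer}
5. pcb@(0, 1) [-x clear] — {connector, fan, heatsink, pcb, retainer}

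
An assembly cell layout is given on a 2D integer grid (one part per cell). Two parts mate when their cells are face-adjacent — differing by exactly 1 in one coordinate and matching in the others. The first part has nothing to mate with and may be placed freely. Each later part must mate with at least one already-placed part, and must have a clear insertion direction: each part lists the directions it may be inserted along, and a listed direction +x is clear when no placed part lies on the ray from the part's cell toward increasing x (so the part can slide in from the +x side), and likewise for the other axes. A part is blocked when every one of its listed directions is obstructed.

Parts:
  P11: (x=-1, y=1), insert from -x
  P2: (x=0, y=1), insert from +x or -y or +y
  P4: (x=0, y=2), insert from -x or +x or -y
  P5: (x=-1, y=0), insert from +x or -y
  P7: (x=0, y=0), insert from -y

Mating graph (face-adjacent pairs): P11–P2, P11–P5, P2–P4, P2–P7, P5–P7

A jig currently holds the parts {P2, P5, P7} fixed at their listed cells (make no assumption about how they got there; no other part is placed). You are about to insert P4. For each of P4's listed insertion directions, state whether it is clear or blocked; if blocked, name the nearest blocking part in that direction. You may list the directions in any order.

-x: ray from P4(0, 2) has no placed part ⇒ clear
+x: ray from P4(0, 2) has no placed part ⇒ clear
-y: nearest on ray is P2@(0, 1) ⇒ blocked

+x: clear; -x: clear; -y: blocked by P2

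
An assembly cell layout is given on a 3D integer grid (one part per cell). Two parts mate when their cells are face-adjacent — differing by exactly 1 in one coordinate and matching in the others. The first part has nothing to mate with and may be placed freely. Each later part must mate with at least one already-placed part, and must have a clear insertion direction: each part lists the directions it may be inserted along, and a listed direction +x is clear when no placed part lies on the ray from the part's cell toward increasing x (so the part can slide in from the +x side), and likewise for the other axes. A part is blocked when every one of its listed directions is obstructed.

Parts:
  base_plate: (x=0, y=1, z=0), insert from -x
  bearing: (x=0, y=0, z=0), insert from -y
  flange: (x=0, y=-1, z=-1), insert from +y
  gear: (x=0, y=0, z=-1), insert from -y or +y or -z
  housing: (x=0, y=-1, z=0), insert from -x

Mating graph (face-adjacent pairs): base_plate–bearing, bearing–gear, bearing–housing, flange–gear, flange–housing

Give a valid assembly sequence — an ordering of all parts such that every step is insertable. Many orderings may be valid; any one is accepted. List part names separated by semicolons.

1. bearing@(0, 0, 0) [-y clear] — {bearing}
2. housing@(0, -1, 0) [-x clear] — {bearing, housing}
3. base_plate@(0, 1, 0) [-x clear] — {base_plate, bearing, housing}
4. flange@(0, -1, -1) [+y clear] — {base_plate, bearing, flange, housing}
5. gear@(0, 0, -1) [+y clear] — {base_plate, bearing, flange, gear, housing}

bearing; housing; base_plate; flange; gear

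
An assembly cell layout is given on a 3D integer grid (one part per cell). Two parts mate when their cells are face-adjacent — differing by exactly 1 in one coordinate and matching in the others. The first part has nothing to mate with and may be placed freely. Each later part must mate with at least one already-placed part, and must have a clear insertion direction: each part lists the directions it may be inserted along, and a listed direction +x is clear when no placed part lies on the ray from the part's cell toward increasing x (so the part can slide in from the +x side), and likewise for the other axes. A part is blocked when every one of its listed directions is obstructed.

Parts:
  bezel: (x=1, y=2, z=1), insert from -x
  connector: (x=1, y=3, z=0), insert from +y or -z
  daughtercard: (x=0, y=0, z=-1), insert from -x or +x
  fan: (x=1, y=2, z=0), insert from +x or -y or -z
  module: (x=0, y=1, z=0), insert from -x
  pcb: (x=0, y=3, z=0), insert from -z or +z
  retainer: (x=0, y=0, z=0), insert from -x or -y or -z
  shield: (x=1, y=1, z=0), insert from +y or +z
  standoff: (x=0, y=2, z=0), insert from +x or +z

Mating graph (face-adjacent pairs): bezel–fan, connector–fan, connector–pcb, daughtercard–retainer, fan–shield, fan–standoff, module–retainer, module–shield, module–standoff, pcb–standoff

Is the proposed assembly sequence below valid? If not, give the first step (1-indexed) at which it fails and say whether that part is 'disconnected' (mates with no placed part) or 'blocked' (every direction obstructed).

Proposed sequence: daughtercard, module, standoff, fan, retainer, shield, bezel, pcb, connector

Invalid at step 2 (disconnected)

1. daughtercard@(0, 0, -1) [-x clear] — {daughtercard}
2. module@(0, 1, 0) — no placed neighbour ⇒ disconnected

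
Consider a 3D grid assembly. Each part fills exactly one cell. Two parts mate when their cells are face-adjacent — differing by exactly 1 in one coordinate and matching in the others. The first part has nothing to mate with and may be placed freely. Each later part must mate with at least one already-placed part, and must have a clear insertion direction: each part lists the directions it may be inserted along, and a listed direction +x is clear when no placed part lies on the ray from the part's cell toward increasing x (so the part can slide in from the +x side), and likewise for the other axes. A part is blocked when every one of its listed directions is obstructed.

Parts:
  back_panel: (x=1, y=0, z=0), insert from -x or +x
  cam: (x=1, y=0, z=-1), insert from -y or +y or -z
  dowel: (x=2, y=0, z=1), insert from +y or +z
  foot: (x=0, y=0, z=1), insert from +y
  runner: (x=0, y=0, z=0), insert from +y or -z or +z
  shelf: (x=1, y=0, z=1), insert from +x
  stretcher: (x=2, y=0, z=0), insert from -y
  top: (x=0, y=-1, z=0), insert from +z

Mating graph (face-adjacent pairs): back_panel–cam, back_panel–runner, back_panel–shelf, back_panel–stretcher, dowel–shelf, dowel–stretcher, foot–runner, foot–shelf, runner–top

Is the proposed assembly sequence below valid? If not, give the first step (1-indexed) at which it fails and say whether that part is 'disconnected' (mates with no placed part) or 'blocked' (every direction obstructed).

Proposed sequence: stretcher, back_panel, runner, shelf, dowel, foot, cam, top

Valid

1. stretcher@(2, 0, 0) [-y clear] — {stretcher}
2. back_panel@(1, 0, 0) [-x clear] — {back_panel, stretcher}
3. runner@(0, 0, 0) [+y clear] — {back_panel, runner, stretcher}
4. shelf@(1, 0, 1) [+x clear] — {back_panel, runner, shelf, stretcher}
5. dowel@(2, 0, 1) [+y clear] — {back_panel, dowel, runner, shelf, stretcher}
6. foot@(0, 0, 1) [+y clear] — {back_panel, dowel, foot, runner, shelf, stretcher}
7. cam@(1, 0, -1) [-y clear] — {back_panel, cam, dowel, foot, runner, shelf, stretcher}
8. top@(0, -1, 0) [+z clear] — {back_panel, cam, dowel, foot, runner, shelf, stretcher, top}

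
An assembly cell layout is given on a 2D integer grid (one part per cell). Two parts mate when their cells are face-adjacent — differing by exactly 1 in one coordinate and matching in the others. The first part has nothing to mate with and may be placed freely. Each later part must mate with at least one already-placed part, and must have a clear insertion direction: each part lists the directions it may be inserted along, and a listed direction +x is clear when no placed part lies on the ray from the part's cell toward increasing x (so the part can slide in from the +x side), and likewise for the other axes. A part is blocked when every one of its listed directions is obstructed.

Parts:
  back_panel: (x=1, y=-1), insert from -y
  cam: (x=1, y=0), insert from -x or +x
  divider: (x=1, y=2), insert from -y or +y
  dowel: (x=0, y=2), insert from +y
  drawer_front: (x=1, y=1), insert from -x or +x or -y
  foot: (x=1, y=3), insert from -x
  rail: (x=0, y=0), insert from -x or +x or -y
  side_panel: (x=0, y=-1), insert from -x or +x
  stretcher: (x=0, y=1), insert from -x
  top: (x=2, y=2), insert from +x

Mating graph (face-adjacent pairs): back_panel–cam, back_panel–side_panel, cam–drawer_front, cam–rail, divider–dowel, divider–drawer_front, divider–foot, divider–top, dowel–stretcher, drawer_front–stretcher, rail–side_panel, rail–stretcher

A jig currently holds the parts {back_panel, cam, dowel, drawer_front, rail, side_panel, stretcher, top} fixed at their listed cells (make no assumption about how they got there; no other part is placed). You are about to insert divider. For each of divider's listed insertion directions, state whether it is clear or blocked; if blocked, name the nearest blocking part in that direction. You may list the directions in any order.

+y: clear; -y: blocked by drawer_front

-y: nearest on ray is drawer_front@(1, 1) ⇒ blocked
+y: ray from divider(1, 2) has no placed part ⇒ clear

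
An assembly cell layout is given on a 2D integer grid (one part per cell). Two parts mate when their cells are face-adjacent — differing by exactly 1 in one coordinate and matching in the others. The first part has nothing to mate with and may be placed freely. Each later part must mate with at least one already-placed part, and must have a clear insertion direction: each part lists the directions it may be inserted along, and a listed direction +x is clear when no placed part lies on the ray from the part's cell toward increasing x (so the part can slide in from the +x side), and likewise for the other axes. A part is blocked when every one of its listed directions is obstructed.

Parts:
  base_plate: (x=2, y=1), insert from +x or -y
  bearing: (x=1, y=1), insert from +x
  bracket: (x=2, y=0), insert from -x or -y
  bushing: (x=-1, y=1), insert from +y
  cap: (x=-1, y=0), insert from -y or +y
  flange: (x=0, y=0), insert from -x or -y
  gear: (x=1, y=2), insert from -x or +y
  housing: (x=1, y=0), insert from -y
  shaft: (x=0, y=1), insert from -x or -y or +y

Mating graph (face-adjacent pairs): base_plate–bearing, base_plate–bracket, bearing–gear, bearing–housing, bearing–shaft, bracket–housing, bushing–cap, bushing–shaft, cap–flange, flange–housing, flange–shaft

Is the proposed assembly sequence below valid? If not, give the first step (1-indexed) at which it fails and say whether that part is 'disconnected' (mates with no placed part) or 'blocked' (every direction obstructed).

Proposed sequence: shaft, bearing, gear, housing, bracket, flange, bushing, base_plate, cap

1. shaft@(0, 1) [-x clear] — {shaft}
2. bearing@(1, 1) [+x clear] — {bearing, shaft}
3. gear@(1, 2) [-x clear] — {bearing, gear, shaft}
4. housing@(1, 0) [-y clear] — {bearing, gear, housing, shaft}
5. bracket@(2, 0) [-y clear] — {bearing, bracket, gear, housing, shaft}
6. flange@(0, 0) [-x clear] — {bearing, bracket, flange, gear, housing, shaft}
7. bushing@(-1, 1) [+y clear] — {bearing, bracket, bushing, flange, gear, housing, shaft}
8. base_plate@(2, 1) [+x clear] — {base_plate, bearing, bracket, bushing, flange, gear, housing, shaft}
9. cap@(-1, 0) [-y clear] — {base_plate, bearing, bracket, bushing, cap, flange, gear, housing, shaft}

Valid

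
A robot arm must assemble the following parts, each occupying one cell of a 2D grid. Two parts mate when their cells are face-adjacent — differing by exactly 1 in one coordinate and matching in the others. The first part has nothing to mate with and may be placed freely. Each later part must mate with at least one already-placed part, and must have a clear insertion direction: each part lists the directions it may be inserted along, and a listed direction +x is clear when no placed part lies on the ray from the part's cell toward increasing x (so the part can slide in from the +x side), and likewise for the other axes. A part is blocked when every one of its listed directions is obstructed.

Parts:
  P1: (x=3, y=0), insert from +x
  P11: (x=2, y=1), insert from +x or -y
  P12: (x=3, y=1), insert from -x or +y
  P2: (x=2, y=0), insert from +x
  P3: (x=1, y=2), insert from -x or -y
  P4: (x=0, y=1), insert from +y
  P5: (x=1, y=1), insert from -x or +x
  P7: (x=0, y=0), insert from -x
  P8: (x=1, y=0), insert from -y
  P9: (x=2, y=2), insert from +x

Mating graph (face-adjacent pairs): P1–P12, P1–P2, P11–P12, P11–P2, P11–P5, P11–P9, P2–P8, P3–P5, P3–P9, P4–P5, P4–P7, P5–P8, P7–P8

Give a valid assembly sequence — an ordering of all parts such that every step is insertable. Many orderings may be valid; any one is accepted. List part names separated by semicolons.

1. P7@(0, 0) [-x clear] — {P7}
2. P8@(1, 0) [-y clear] — {P7, P8}
3. P5@(1, 1) [-x clear] — {P5, P7, P8}
4. P3@(1, 2) [-x clear] — {P3, P5, P7, P8}
5. P11@(2, 1) [+x clear] — {P11, P3, P5, P7, P8}
6. P9@(2, 2) [+x clear] — {P11, P3, P5, P7, P8, P9}
7. P2@(2, 0) [+x clear] — {P11, P2, P3, P5, P7, P8, P9}
8. P1@(3, 0) [+x clear] — {P1, P11, P2, P3, P5, P7, P8, P9}
9. P4@(0, 1) [+y clear] — {P1, P11, P2, P3, P4, P5, P7, P8, P9}
10. P12@(3, 1) [+y clear] — {P1, P11, P12, P2, P3, P4, P5, P7, P8, P9}

P7; P8; P5; P3; P11; P9; P2; P1; P4; P12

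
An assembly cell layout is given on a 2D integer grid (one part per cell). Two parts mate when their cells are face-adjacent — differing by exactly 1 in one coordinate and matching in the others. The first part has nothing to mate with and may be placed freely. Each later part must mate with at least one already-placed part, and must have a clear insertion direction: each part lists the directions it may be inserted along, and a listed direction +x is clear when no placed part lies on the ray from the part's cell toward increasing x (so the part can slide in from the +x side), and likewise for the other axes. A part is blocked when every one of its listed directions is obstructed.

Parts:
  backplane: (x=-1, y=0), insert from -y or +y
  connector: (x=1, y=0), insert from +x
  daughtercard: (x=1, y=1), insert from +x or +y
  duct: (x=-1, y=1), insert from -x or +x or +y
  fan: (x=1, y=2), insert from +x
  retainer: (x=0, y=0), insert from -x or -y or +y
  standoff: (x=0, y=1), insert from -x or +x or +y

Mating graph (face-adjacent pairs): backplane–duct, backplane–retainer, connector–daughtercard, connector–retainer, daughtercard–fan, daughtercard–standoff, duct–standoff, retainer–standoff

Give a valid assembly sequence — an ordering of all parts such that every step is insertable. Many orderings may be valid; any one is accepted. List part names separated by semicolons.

1. connector@(1, 0) [+x clear] — {connector}
2. daughtercard@(1, 1) [+x clear] — {connector, daughtercard}
3. standoff@(0, 1) [-x clear] — {connector, daughtercard, standoff}
4. duct@(-1, 1) [-x clear] — {connector, daughtercard, duct, standoff}
5. backplane@(-1, 0) [-y clear] — {backplane, connector, daughtercard, duct, standoff}
6. fan@(1, 2) [+x clear] — {backplane, connector, daughtercard, duct, fan, standoff}
7. retainer@(0, 0) [-y clear] — {backplane, connector, daughtercard, duct, fan, retainer, standoff}

connector; daughtercard; standoff; duct; backplane; fan; retainer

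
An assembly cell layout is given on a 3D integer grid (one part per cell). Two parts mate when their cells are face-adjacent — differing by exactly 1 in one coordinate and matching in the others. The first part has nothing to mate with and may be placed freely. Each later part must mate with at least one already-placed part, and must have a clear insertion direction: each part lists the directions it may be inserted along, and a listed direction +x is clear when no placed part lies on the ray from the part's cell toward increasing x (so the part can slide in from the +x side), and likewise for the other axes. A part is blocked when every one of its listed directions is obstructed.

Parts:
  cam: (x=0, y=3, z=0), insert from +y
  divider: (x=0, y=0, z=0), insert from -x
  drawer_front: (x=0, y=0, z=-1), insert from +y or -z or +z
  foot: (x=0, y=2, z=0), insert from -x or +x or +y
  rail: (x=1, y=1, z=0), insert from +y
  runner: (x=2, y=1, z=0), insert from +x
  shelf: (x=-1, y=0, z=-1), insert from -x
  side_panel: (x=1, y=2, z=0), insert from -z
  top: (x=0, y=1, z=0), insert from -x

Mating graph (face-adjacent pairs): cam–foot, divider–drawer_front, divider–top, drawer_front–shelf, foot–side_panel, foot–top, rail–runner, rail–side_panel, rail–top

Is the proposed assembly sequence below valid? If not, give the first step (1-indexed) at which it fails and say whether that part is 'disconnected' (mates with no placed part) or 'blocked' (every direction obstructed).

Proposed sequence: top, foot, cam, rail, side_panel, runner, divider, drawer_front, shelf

1. top@(0, 1, 0) [-x clear] — {top}
2. foot@(0, 2, 0) [-x clear] — {foot, top}
3. cam@(0, 3, 0) [+y clear] — {cam, foot, top}
4. rail@(1, 1, 0) [+y clear] — {cam, foot, rail, top}
5. side_panel@(1, 2, 0) [-z clear] — {cam, foot, rail, side_panel, top}
6. runner@(2, 1, 0) [+x clear] — {cam, foot, rail, runner, side_panel, top}
7. divider@(0, 0, 0) [-x clear] — {cam, divider, foot, rail, runner, side_panel, top}
8. drawer_front@(0, 0, -1) [+y clear] — {cam, divider, drawer_front, foot, rail, runner, side_panel, top}
9. shelf@(-1, 0, -1) [-x clear] — {cam, divider, drawer_front, foot, rail, runner, shelf, side_panel, top}

Valid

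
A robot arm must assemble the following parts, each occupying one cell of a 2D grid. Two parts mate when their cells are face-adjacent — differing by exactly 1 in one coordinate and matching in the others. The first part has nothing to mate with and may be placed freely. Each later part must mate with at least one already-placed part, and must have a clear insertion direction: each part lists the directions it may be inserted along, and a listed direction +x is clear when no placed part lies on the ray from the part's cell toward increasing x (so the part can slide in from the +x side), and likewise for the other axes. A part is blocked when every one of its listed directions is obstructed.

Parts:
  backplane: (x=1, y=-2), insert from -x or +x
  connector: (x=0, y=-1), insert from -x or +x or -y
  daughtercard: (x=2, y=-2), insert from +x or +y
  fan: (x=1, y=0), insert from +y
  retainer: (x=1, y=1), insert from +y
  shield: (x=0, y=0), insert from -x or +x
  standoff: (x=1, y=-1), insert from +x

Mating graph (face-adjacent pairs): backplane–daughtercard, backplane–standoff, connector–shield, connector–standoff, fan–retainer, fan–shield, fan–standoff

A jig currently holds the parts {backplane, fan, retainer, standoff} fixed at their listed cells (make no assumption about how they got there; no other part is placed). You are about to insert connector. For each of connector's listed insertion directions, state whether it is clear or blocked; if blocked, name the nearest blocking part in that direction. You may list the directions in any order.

+x: blocked by standoff; -x: clear; -y: clear

-x: ray from connector(0, -1) has no placed part ⇒ clear
+x: nearest on ray is standoff@(1, -1) ⇒ blocked
-y: ray from connector(0, -1) has no placed part ⇒ clear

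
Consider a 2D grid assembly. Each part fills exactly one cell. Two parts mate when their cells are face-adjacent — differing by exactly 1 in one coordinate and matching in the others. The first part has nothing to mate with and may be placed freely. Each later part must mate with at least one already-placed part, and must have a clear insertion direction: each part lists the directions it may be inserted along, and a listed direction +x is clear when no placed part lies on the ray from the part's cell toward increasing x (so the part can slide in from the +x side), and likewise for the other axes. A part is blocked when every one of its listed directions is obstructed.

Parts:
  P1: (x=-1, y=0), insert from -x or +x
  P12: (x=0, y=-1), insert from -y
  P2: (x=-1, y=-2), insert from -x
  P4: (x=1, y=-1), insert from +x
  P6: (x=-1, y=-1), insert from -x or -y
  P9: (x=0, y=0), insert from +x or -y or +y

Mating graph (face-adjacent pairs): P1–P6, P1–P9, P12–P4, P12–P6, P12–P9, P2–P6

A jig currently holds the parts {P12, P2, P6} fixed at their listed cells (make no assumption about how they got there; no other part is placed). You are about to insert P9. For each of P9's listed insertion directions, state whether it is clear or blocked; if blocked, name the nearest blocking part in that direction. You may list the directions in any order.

+x: clear; +y: clear; -y: blocked by P12

+x: ray from P9(0, 0) has no placed part ⇒ clear
-y: nearest on ray is P12@(0, -1) ⇒ blocked
+y: ray from P9(0, 0) has no placed part ⇒ clear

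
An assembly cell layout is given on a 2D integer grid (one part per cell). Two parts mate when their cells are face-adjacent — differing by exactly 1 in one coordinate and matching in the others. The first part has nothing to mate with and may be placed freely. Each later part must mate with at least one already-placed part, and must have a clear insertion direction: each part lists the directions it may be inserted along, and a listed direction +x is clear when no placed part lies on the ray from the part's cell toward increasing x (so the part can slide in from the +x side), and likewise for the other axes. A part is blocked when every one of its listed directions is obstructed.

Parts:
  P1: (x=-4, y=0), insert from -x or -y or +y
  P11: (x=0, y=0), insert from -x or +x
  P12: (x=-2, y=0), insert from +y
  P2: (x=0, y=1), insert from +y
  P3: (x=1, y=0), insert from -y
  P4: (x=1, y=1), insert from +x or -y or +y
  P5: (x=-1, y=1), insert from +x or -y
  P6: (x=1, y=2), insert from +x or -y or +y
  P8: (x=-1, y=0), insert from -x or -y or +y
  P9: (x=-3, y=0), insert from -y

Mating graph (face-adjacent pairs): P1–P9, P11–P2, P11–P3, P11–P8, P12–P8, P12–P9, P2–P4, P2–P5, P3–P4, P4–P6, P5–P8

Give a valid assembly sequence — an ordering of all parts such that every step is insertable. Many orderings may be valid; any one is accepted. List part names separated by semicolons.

P2; P5; P4; P6; P3; P11; P8; P12; P9; P1

1. P2@(0, 1) [+y clear] — {P2}
2. P5@(-1, 1) [-y clear] — {P2, P5}
3. P4@(1, 1) [+x clear] — {P2, P4, P5}
4. P6@(1, 2) [+x clear] — {P2, P4, P5, P6}
5. P3@(1, 0) [-y clear] — {P2, P3, P4, P5, P6}
6. P11@(0, 0) [-x clear] — {P11, P2, P3, P4, P5, P6}
7. P8@(-1, 0) [-x clear] — {P11, P2, P3, P4, P5, P6, P8}
8. P12@(-2, 0) [+y clear] — {P11, P12, P2, P3, P4, P5, P6, P8}
9. P9@(-3, 0) [-y clear] — {P11, P12, P2, P3, P4, P5, P6, P8, P9}
10. P1@(-4, 0) [-x clear] — {P1, P11, P12, P2, P3, P4, P5, P6, P8, P9}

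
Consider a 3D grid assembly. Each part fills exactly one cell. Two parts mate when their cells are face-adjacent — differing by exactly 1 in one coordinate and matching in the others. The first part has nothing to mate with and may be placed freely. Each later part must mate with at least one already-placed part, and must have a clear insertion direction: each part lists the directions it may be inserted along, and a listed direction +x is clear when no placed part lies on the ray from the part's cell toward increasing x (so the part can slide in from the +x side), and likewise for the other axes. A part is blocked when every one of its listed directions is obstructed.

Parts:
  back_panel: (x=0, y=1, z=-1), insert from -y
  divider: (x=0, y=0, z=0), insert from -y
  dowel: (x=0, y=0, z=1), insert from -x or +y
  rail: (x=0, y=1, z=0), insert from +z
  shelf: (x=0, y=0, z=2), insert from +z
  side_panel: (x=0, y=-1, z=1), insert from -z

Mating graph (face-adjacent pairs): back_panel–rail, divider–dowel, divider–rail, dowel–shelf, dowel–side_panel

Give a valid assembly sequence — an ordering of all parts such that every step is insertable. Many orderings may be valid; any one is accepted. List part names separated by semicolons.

1. back_panel@(0, 1, -1) [-y clear] — {back_panel}
2. rail@(0, 1, 0) [+z clear] — {back_panel, rail}
3. divider@(0, 0, 0) [-y clear] — {back_panel, divider, rail}
4. dowel@(0, 0, 1) [-x clear] — {back_panel, divider, dowel, rail}
5. side_panel@(0, -1, 1) [-z clear] — {back_panel, divider, dowel, rail, side_panel}
6. shelf@(0, 0, 2) [+z clear] — {back_panel, divider, dowel, rail, shelf, side_panel}

back_panel; rail; divider; dowel; side_panel; shelf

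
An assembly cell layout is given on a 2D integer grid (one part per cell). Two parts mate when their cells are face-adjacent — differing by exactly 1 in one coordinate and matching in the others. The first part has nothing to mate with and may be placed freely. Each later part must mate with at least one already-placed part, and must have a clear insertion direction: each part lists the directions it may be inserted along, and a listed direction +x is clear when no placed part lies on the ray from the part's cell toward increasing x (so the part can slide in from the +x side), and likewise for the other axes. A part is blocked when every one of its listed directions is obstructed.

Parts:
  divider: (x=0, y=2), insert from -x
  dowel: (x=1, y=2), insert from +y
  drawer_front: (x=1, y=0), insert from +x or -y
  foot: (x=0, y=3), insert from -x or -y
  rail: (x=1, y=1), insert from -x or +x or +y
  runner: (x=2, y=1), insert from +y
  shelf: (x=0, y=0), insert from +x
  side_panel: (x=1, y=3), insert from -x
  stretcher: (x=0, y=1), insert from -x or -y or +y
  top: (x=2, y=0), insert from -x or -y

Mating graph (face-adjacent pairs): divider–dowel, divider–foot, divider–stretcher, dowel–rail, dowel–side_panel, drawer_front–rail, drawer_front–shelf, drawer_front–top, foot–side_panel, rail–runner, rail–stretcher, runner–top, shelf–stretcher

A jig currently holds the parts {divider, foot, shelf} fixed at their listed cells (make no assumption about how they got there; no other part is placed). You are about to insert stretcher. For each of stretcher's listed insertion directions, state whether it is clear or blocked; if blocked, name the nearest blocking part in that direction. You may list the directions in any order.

-x: ray from stretcher(0, 1) has no placed part ⇒ clear
-y: nearest on ray is shelf@(0, 0) ⇒ blocked
+y: nearest on ray is divider@(0, 2) ⇒ blocked

+y: blocked by divider; -x: clear; -y: blocked by shelf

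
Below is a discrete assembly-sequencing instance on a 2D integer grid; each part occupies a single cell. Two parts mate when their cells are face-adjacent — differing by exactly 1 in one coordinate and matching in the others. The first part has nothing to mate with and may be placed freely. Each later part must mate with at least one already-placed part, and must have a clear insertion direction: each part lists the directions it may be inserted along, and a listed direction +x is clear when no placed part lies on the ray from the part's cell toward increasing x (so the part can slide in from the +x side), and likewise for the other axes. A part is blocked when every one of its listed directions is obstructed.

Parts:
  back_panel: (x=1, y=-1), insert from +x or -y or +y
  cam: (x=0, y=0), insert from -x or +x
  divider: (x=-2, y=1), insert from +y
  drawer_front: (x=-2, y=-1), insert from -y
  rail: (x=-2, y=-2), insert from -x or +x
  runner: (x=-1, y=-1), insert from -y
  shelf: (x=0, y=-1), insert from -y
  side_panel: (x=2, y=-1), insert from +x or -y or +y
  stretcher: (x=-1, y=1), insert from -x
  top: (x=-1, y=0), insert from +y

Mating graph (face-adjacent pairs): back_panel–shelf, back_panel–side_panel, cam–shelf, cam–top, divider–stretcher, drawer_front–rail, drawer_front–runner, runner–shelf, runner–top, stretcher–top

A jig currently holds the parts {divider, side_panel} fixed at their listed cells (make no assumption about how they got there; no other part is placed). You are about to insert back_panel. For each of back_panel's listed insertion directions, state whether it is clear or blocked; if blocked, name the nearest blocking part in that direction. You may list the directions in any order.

+x: nearest on ray is side_panel@(2, -1) ⇒ blocked
-y: ray from back_panel(1, -1) has no placed part ⇒ clear
+y: ray from back_panel(1, -1) has no placed part ⇒ clear

+x: blocked by side_panel; +y: clear; -y: clear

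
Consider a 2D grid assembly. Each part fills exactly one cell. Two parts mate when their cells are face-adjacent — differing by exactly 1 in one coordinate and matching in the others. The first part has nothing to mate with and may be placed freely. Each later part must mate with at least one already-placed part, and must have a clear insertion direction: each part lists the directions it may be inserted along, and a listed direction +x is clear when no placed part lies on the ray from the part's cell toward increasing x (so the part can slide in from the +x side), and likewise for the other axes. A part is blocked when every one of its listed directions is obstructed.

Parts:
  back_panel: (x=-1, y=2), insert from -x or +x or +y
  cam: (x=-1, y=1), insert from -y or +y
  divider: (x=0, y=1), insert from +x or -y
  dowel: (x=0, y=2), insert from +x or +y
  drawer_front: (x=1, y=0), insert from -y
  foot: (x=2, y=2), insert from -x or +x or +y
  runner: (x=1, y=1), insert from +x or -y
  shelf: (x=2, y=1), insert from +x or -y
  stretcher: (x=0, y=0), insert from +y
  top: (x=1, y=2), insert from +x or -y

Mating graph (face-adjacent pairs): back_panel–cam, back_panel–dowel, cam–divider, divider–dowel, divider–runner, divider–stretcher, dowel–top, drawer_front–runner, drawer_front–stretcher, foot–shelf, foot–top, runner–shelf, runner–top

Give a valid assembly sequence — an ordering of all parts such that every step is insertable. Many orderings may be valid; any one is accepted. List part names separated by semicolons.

1. stretcher@(0, 0) [+y clear] — {stretcher}
2. divider@(0, 1) [+x clear] — {divider, stretcher}
3. dowel@(0, 2) [+x clear] — {divider, dowel, stretcher}
4. back_panel@(-1, 2) [-x clear] — {back_panel, divider, dowel, stretcher}
5. top@(1, 2) [+x clear] — {back_panel, divider, dowel, stretcher, top}
6. foot@(2, 2) [+x clear] — {back_panel, divider, dowel, foot, stretcher, top}
7. cam@(-1, 1) [-y clear] — {back_panel, cam, divider, dowel, foot, stretcher, top}
8. runner@(1, 1) [+x clear] — {back_panel, cam, divider, dowel, foot, runner, stretcher, top}
9. shelf@(2, 1) [+x clear] — {back_panel, cam, divider, dowel, foot, runner, shelf, stretcher, top}
10. drawer_front@(1, 0) [-y clear] — {back_panel, cam, divider, dowel, drawer_front, foot, runner, shelf, stretcher, top}

stretcher; divider; dowel; back_panel; top; foot; cam; runner; shelf; drawer_front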